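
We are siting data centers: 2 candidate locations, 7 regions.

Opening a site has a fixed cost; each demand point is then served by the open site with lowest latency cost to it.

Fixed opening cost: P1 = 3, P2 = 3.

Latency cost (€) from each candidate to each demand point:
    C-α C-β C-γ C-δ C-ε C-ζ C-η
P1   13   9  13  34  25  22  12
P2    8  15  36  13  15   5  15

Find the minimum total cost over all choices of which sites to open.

Open {P1, P2}: assign each demand point to its cheapest open site.
  C-α→P2 8, C-β→P1 9, C-γ→P1 13, C-δ→P2 13, C-ε→P2 15, C-ζ→P2 5, C-η→P1 12
  latency cost 75, fixed 6 → total 81.
Compare {P2}: latency cost 107 + fixed 3 = 110.
Compare {P1}: latency cost 128 + fixed 3 = 131.

81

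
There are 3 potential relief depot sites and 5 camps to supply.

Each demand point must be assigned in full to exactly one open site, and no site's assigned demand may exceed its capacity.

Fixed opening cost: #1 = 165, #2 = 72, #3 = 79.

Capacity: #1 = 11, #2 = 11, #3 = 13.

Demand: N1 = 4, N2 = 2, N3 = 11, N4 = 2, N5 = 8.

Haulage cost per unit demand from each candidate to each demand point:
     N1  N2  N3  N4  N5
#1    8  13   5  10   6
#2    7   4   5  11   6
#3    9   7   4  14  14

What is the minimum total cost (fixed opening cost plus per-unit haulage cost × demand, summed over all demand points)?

464

Open {#1, #2, #3}; cheapest assignment that respects the capacities:
  #1 (cap 11, load 10): N4, N5 — cost 2×10 + 8×6 = 68
  #2 (cap 11, load 6): N1, N2 — cost 4×7 + 2×4 = 36
  #3 (cap 13, load 11): N3 — cost 11×4 = 44
  Shipping 148, fixed 316 → total 464.
  Any other capacity-feasible assignment to {#1, #2, #3} ships for at least 148.
Total demand is 27 and no other set of sites has combined capacity ≥ 27, so {#1, #2, #3} is the only feasible choice of open sites. Minimum: 464.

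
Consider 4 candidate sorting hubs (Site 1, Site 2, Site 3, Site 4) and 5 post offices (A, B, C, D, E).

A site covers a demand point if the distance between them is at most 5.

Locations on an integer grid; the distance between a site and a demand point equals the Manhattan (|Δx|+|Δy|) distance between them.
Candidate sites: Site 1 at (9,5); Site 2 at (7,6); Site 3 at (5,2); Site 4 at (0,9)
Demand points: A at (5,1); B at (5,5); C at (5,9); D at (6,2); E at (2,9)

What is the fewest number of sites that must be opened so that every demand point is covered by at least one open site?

Coverage sets (demand points within 5 of each site):
  Site 1: {B}
  Site 2: {B, C, D}
  Site 3: {A, B, D}
  Site 4: {C, E}
No single site covers all 5 demand points.
But {Site 3, Site 4} covers everything, so the minimum is 2.

2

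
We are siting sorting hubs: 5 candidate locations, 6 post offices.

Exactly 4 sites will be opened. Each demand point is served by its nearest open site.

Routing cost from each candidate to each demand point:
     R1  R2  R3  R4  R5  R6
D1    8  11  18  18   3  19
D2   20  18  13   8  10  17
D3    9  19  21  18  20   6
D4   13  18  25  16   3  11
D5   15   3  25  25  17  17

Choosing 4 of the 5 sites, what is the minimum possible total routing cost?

Open {D1, D2, D3, D5}.
  R1→D1 8, R2→D5 3, R3→D2 13, R4→D2 8, R5→D1 3, R6→D3 6  ⇒ total 41.
Compare {D2, D3, D4, D5}: total 42.
Compare {D1, D2, D4, D5}: total 46.
No size-4 selection does better; minimum is 41.

41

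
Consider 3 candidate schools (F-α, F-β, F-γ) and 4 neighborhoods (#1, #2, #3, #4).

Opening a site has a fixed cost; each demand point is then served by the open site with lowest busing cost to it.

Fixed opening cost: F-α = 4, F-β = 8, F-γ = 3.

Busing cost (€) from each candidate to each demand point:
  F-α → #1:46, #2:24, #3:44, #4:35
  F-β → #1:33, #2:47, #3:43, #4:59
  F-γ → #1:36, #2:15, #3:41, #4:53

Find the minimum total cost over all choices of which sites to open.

Open {F-α, F-γ}: assign each demand point to its cheapest open site.
  #1→F-γ 36, #2→F-γ 15, #3→F-γ 41, #4→F-α 35
  busing cost 127, fixed 7 → total 134.
Compare {F-α, F-β, F-γ}: busing cost 124 + fixed 15 = 139.
Compare {F-α, F-β}: busing cost 135 + fixed 12 = 147.
Compare {F-γ}: busing cost 145 + fixed 3 = 148.
All other subsets cost ≥ 139. Minimum total cost: 134.

134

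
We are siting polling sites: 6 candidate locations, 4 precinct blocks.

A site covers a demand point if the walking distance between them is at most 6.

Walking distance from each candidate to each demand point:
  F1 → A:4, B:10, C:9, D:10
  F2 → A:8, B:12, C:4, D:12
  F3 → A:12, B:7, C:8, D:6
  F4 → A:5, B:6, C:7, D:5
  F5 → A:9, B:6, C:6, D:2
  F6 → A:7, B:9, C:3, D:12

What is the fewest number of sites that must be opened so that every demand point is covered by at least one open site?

Coverage sets (demand points within 6 of each site):
  F1: {A}
  F2: {C}
  F3: {D}
  F4: {A, B, D}
  F5: {B, C, D}
  F6: {C}
No single site covers all 4 demand points.
But {F1, F5} covers everything, so the minimum is 2.

2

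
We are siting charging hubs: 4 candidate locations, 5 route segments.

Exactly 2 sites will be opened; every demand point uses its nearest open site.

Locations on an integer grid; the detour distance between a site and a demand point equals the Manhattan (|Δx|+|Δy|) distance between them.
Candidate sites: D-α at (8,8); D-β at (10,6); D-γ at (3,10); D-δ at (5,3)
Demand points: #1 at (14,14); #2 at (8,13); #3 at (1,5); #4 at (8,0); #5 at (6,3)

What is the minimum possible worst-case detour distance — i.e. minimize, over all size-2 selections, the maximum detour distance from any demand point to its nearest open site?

Open {D-α, D-β}.
  Farthest demand point is #1 at detour distance 12 (to D-α); all others are ≤ 12.
With {D-α, D-γ} the worst case is 12.
With {D-α, D-δ} the worst case is 12.
No size-2 selection achieves below 12.

12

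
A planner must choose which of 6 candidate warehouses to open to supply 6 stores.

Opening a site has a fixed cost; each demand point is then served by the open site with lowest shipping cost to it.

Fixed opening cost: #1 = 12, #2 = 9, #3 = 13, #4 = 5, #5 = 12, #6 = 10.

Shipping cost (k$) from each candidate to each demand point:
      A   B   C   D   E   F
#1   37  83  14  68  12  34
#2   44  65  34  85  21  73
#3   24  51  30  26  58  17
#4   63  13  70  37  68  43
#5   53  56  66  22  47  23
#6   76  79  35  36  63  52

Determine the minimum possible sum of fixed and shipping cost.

136

Open {#1, #3, #4}: assign each demand point to its cheapest open site.
  A→#3 24, B→#4 13, C→#1 14, D→#3 26, E→#1 12, F→#3 17
  shipping cost 106, fixed 30 → total 136.
Compare {#1, #3, #4, #5}: shipping cost 102 + fixed 42 = 144.
Compare {#1, #2, #3, #4}: shipping cost 106 + fixed 39 = 145.
Compare {#1, #3, #4, #6}: shipping cost 106 + fixed 40 = 146.
All other subsets cost ≥ 144. Minimum total cost: 136.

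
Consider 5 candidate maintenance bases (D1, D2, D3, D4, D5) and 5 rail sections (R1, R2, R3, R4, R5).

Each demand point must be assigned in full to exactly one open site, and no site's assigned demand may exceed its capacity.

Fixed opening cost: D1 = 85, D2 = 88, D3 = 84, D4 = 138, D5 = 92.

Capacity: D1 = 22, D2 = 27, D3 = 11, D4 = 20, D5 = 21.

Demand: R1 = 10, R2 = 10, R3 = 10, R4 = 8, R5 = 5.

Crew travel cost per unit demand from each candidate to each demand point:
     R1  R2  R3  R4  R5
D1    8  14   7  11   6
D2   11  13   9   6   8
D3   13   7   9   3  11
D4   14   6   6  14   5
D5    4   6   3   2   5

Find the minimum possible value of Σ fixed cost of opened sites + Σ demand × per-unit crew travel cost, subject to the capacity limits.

Open {D2, D5}; cheapest assignment that respects the capacities:
  D2 (cap 27, load 23): R3, R4, R5 — cost 10×9 + 8×6 + 5×8 = 178
  D5 (cap 21, load 20): R1, R2 — cost 10×4 + 10×6 = 100
  Shipping 278, fixed 180 → total 458.
  Any other capacity-feasible assignment to {D2, D5} ships for at least 278.
Compare {D1, D3, D5}: its best feasible assignment gives total 485.
Compare {D2, D3, D5}: its best feasible assignment gives total 492.
Every other set of open sites that can feasibly serve all demand totals ≥ 485 even under its best assignment. Minimum: 458.

458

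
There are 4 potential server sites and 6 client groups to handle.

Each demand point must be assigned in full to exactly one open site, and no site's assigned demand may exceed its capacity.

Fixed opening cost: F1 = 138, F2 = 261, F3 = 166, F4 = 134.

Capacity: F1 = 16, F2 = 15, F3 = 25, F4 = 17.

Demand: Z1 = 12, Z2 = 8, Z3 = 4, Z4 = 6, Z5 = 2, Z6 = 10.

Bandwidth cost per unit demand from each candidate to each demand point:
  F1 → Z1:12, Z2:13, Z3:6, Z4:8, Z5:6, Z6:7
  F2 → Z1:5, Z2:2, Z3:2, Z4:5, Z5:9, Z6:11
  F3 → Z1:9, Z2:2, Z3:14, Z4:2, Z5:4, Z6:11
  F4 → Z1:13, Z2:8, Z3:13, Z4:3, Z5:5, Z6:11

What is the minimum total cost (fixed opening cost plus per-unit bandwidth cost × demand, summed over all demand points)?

682

Open {F1, F3, F4}; cheapest assignment that respects the capacities:
  F1 (cap 16, load 14): Z3, Z6 — cost 4×6 + 10×7 = 94
  F3 (cap 25, load 22): Z1, Z2, Z5 — cost 12×9 + 8×2 + 2×4 = 132
  F4 (cap 17, load 6): Z4 — cost 6×3 = 18
  Shipping 244, fixed 438 → total 682.
  Any other capacity-feasible assignment to {F1, F3, F4} ships for at least 244.
Compare {F1, F2, F3}: its best feasible assignment gives total 755.
Compare {F1, F2, F4}: its best feasible assignment gives total 779.
Every other set of open sites that can feasibly serve all demand totals ≥ 755 even under its best assignment. Minimum: 682.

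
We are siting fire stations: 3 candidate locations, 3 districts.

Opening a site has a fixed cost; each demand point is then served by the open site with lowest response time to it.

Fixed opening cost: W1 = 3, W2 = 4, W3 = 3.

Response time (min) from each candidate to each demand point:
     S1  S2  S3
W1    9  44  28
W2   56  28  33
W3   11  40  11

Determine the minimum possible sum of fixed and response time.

57

Open {W2, W3}: assign each demand point to its cheapest open site.
  S1→W3 11, S2→W2 28, S3→W3 11
  response time 50, fixed 7 → total 57.
Compare {W1, W2, W3}: response time 48 + fixed 10 = 58.
Compare {W3}: response time 62 + fixed 3 = 65.
Compare {W1, W3}: response time 60 + fixed 6 = 66.
All other subsets cost ≥ 58. Minimum total cost: 57.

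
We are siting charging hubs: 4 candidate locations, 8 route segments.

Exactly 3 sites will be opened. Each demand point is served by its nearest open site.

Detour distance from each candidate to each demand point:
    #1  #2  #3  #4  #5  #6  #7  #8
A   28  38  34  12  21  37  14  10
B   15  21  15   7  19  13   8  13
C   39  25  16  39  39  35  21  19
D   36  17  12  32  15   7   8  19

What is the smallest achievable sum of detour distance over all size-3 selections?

91

Open {A, B, D}.
  #1→B 15, #2→D 17, #3→D 12, #4→B 7, #5→D 15, #6→D 7, #7→B 8, #8→A 10  ⇒ total 91.
Compare {B, C, D}: total 94.
Compare {A, B, C}: total 108.
No size-3 selection does better; minimum is 91.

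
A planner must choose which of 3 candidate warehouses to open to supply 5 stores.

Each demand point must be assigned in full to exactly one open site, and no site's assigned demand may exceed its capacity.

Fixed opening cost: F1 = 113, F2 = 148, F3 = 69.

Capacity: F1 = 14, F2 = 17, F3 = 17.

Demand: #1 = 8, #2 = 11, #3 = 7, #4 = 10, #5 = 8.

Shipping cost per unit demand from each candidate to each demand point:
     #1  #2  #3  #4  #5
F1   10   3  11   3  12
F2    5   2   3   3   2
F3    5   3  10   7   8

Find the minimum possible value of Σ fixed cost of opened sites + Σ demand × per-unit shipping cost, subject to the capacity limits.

Open {F1, F2, F3}; cheapest assignment that respects the capacities:
  F1 (cap 14, load 11): #2 — cost 11×3 = 33
  F2 (cap 17, load 17): #3, #4 — cost 7×3 + 10×3 = 51
  F3 (cap 17, load 16): #1, #5 — cost 8×5 + 8×8 = 104
  Shipping 188, fixed 330 → total 518.
  Any other capacity-feasible assignment to {F1, F2, F3} ships for at least 188.
Total demand is 44 and no other set of sites has combined capacity ≥ 44, so {F1, F2, F3} is the only feasible choice of open sites. Minimum: 518.

518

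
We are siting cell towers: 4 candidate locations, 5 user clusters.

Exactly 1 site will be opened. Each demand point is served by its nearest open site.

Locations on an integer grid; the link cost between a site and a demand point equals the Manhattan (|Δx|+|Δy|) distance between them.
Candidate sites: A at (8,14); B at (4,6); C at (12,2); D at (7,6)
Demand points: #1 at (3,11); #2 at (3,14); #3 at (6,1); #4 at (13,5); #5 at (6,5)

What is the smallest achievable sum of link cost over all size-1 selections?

Open {B}.
  #1→B 6, #2→B 9, #3→B 7, #4→B 10, #5→B 3  ⇒ total 35.
Compare {D}: total 36.
Compare {A}: total 53.
No size-1 selection does better; minimum is 35.

35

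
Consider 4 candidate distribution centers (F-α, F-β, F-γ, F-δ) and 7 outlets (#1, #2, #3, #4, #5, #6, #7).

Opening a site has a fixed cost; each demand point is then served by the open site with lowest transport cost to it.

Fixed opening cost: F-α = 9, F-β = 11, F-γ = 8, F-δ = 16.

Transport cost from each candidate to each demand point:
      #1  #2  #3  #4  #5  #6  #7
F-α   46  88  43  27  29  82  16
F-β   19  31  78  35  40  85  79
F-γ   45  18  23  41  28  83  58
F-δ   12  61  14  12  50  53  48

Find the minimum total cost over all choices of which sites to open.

Open {F-α, F-γ, F-δ}: assign each demand point to its cheapest open site.
  #1→F-δ 12, #2→F-γ 18, #3→F-δ 14, #4→F-δ 12, #5→F-γ 28, #6→F-δ 53, #7→F-α 16
  transport cost 153, fixed 33 → total 186.
Compare {F-α, F-β, F-γ, F-δ}: transport cost 153 + fixed 44 = 197.
Compare {F-α, F-β, F-δ}: transport cost 167 + fixed 36 = 203.
Compare {F-γ, F-δ}: transport cost 185 + fixed 24 = 209.
All other subsets cost ≥ 197. Minimum total cost: 186.

186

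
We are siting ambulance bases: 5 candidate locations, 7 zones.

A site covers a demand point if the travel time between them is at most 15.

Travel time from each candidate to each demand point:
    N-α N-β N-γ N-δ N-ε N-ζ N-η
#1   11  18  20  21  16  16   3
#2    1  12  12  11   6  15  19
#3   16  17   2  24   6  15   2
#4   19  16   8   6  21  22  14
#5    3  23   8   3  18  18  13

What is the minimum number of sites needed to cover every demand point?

2

Coverage sets (demand points within 15 of each site):
  #1: {N-α, N-η}
  #2: {N-α, N-β, N-γ, N-δ, N-ε, N-ζ}
  #3: {N-γ, N-ε, N-ζ, N-η}
  #4: {N-γ, N-δ, N-η}
  #5: {N-α, N-γ, N-δ, N-η}
No single site covers all 7 demand points.
But {#1, #2} covers everything, so the minimum is 2.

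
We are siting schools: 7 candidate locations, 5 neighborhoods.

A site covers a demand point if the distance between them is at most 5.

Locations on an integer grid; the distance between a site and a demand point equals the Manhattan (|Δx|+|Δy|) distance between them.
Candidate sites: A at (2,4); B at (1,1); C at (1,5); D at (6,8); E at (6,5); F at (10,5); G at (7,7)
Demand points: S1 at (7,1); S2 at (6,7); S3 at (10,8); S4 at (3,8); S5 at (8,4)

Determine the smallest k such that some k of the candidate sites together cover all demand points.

2

Coverage sets (demand points within 5 of each site):
  A: {S4}
  B: {}
  C: {S4}
  D: {S2, S3, S4}
  E: {S1, S2, S5}
  F: {S3, S5}
  G: {S2, S3, S4, S5}
No single site covers all 5 demand points.
But {D, E} covers everything, so the minimum is 2.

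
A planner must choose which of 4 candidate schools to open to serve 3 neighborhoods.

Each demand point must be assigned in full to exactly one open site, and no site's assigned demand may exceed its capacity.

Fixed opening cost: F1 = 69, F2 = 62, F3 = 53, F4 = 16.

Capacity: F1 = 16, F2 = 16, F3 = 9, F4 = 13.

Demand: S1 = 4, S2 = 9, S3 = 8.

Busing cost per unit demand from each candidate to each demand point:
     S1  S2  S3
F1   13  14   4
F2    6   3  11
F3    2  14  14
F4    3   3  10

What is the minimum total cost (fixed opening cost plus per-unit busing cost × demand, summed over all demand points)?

Open {F1, F4}; cheapest assignment that respects the capacities:
  F1 (cap 16, load 8): S3 — cost 8×4 = 32
  F4 (cap 13, load 13): S1, S2 — cost 4×3 + 9×3 = 39
  Shipping 71, fixed 85 → total 156.
  Any other capacity-feasible assignment to {F1, F4} ships for at least 71.
Compare {F2, F4}: its best feasible assignment gives total 197.
Compare {F1, F3, F4}: its best feasible assignment gives total 205.
Every other set of open sites that can feasibly serve all demand totals ≥ 197 even under its best assignment. Minimum: 156.

156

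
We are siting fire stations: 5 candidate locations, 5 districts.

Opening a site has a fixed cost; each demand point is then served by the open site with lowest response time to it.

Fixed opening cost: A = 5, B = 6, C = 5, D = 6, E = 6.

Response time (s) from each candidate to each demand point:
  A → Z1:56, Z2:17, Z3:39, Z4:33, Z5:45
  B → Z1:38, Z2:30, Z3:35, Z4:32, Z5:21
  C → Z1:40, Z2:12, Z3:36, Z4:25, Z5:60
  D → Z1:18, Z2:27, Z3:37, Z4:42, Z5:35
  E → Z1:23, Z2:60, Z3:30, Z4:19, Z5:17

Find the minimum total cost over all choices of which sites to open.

Open {C, E}: assign each demand point to its cheapest open site.
  Z1→E 23, Z2→C 12, Z3→E 30, Z4→E 19, Z5→E 17
  response time 101, fixed 11 → total 112.
Compare {C, D, E}: response time 96 + fixed 17 = 113.
Compare {A, E}: response time 106 + fixed 11 = 117.
Compare {A, C, E}: response time 101 + fixed 16 = 117.
All other subsets cost ≥ 113. Minimum total cost: 112.

112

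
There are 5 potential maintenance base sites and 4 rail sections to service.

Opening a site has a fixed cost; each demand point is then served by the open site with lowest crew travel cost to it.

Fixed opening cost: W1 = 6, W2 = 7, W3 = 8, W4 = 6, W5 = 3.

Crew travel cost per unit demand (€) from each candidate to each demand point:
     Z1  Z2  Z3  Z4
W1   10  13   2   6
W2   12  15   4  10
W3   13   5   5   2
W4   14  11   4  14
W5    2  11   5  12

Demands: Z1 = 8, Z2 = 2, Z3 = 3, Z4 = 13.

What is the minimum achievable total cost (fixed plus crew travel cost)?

Open {W1, W3, W5}: assign each demand point to its cheapest open site.
  Z1→W5 8×2=16, Z2→W3 2×5=10, Z3→W1 3×2=6, Z4→W3 13×2=26
  crew travel cost 58, fixed 17 → total 75.
Compare {W3, W5}: crew travel cost 67 + fixed 11 = 78.
Compare {W3, W4, W5}: crew travel cost 64 + fixed 17 = 81.
Compare {W1, W3, W4, W5}: crew travel cost 58 + fixed 23 = 81.
All other subsets cost ≥ 78. Minimum total cost: 75.

75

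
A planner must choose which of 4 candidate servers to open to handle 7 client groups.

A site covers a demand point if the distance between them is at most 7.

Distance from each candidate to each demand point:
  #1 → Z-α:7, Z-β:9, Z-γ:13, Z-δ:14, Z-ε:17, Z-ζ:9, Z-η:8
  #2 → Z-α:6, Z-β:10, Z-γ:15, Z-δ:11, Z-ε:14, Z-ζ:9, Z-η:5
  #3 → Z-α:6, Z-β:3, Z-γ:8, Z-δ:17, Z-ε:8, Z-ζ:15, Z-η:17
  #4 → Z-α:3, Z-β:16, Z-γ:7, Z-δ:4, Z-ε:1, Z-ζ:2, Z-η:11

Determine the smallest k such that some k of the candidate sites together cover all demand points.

Coverage sets (demand points within 7 of each site):
  #1: {Z-α}
  #2: {Z-α, Z-η}
  #3: {Z-α, Z-β}
  #4: {Z-α, Z-γ, Z-δ, Z-ε, Z-ζ}
No 2 sites suffice: every size-2 union leaves at least one demand point uncovered.
But {#2, #3, #4} covers everything, so the minimum is 3.

3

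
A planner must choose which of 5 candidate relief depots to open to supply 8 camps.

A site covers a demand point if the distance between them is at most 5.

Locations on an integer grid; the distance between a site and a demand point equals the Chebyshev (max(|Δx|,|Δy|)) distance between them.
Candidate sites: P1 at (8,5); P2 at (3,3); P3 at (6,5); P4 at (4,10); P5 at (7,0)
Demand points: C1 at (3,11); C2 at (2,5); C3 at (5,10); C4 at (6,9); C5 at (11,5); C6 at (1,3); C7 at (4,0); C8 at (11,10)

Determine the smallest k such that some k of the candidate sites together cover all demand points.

Coverage sets (demand points within 5 of each site):
  P1: {C3, C4, C5, C7, C8}
  P2: {C2, C6, C7}
  P3: {C2, C3, C4, C5, C6, C7, C8}
  P4: {C1, C2, C3, C4}
  P5: {C2, C5, C7}
No single site covers all 8 demand points.
But {P3, P4} covers everything, so the minimum is 2.

2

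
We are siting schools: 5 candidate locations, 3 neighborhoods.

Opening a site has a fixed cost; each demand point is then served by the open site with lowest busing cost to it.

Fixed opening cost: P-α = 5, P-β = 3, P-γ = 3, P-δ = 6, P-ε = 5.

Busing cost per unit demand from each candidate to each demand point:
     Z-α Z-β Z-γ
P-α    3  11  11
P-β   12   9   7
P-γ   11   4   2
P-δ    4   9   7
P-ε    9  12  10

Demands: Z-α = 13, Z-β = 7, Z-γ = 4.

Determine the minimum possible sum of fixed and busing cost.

83

Open {P-α, P-γ}: assign each demand point to its cheapest open site.
  Z-α→P-α 13×3=39, Z-β→P-γ 7×4=28, Z-γ→P-γ 4×2=8
  busing cost 75, fixed 8 → total 83.
Compare {P-α, P-β, P-γ}: busing cost 75 + fixed 11 = 86.
Compare {P-α, P-γ, P-ε}: busing cost 75 + fixed 13 = 88.
Compare {P-α, P-γ, P-δ}: busing cost 75 + fixed 14 = 89.
All other subsets cost ≥ 86. Minimum total cost: 83.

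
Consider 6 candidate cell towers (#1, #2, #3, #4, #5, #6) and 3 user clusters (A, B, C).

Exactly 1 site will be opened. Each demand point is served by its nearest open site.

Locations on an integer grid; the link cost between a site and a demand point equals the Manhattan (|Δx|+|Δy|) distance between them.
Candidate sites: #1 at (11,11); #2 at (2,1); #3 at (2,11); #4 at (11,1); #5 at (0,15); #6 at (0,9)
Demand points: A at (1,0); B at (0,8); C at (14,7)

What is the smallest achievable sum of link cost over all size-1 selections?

Open {#6}.
  A→#6 10, B→#6 1, C→#6 16  ⇒ total 27.
Compare {#2}: total 29.
Compare {#3}: total 33.
No size-1 selection does better; minimum is 27.

27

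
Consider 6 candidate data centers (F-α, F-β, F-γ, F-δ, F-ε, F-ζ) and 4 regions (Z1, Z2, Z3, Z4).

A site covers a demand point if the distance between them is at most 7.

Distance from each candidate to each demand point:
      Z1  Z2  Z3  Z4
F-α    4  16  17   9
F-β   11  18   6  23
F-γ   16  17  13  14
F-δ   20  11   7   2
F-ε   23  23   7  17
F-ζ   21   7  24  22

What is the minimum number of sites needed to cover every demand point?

3

Coverage sets (demand points within 7 of each site):
  F-α: {Z1}
  F-β: {Z3}
  F-γ: {}
  F-δ: {Z3, Z4}
  F-ε: {Z3}
  F-ζ: {Z2}
No 2 sites suffice: every size-2 union leaves at least one demand point uncovered.
But {F-α, F-δ, F-ζ} covers everything, so the minimum is 3.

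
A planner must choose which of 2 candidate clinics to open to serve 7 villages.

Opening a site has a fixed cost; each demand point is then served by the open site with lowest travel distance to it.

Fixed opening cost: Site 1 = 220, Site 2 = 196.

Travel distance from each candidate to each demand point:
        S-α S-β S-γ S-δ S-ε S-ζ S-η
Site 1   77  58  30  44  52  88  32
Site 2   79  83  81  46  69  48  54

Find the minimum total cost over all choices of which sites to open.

601

Open {Site 1}: assign each demand point to its cheapest open site.
  S-α→Site 1 77, S-β→Site 1 58, S-γ→Site 1 30, S-δ→Site 1 44, S-ε→Site 1 52, S-ζ→Site 1 88, S-η→Site 1 32
  travel distance 381, fixed 220 → total 601.
Compare {Site 2}: travel distance 460 + fixed 196 = 656.
Compare {Site 1, Site 2}: travel distance 341 + fixed 416 = 757.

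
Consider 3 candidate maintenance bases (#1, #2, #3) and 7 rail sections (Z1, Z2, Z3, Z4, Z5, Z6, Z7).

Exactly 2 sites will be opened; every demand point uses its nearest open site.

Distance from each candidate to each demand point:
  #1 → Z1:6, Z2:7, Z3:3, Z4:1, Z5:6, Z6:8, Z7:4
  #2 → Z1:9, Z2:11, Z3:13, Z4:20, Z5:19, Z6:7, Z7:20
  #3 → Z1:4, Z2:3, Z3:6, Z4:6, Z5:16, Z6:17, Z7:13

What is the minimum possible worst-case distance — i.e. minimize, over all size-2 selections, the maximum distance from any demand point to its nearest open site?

Open {#1, #2}.
  Farthest demand point is Z2 at distance 7 (to #1); all others are ≤ 7.
With {#1, #3} the worst case is 8.
With {#2, #3} the worst case is 16.
No size-2 selection achieves below 7.

7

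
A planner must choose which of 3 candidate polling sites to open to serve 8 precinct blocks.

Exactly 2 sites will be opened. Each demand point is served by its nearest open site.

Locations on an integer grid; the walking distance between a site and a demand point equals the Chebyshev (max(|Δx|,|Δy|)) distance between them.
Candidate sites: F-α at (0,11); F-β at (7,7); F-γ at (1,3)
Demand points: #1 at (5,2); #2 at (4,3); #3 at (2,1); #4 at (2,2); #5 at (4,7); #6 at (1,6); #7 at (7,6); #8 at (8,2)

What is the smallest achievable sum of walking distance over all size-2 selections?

22

Open {F-β, F-γ}.
  #1→F-γ 4, #2→F-γ 3, #3→F-γ 2, #4→F-γ 1, #5→F-β 3, #6→F-γ 3, #7→F-β 1, #8→F-β 5  ⇒ total 22.
Compare {F-α, F-γ}: total 30.
Compare {F-α, F-β}: total 34.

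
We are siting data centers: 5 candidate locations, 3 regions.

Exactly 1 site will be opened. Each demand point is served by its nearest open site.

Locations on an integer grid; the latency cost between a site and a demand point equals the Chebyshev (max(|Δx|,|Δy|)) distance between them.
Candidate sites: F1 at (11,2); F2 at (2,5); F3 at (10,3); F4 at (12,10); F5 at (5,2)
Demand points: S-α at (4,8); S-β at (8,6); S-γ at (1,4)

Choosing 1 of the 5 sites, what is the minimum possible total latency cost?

10

Open {F2}.
  S-α→F2 3, S-β→F2 6, S-γ→F2 1  ⇒ total 10.
Compare {F5}: total 14.
Compare {F3}: total 18.
No size-1 selection does better; minimum is 10.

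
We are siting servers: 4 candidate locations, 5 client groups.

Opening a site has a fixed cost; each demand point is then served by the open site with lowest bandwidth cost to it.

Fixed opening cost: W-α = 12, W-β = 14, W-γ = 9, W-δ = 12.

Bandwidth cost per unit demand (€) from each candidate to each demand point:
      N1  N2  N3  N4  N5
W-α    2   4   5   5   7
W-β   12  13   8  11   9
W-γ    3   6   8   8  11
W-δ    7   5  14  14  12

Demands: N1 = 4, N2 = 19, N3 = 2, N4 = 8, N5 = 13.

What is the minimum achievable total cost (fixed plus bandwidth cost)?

237

Open {W-α}: assign each demand point to its cheapest open site.
  N1→W-α 4×2=8, N2→W-α 19×4=76, N3→W-α 2×5=10, N4→W-α 8×5=40, N5→W-α 13×7=91
  bandwidth cost 225, fixed 12 → total 237.
Compare {W-α, W-γ}: bandwidth cost 225 + fixed 21 = 246.
Compare {W-α, W-δ}: bandwidth cost 225 + fixed 24 = 249.
Compare {W-α, W-β}: bandwidth cost 225 + fixed 26 = 251.
All other subsets cost ≥ 246. Minimum total cost: 237.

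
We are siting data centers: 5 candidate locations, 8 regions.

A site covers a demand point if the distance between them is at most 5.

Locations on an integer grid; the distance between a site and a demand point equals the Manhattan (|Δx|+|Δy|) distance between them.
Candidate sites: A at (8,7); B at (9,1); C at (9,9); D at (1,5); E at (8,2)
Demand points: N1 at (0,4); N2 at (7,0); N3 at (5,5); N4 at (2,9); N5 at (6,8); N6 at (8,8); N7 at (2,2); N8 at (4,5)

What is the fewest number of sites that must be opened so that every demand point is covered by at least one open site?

3

Coverage sets (demand points within 5 of each site):
  A: {N3, N5, N6}
  B: {N2}
  C: {N5, N6}
  D: {N1, N3, N4, N7, N8}
  E: {N2}
No 2 sites suffice: every size-2 union leaves at least one demand point uncovered.
But {A, B, D} covers everything, so the minimum is 3.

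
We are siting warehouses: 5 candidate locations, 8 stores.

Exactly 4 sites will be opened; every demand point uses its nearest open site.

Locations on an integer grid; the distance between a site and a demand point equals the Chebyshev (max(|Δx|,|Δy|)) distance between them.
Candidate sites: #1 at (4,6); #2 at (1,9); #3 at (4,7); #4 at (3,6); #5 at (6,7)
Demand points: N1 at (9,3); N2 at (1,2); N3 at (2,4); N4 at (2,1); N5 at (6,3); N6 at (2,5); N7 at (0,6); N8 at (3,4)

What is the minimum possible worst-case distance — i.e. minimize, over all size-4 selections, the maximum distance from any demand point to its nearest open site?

5

Open {#1, #2, #3, #4}.
  Farthest demand point is N1 at distance 5 (to #1); all others are ≤ 5.
With {#1, #2, #3, #5} the worst case is 5.
With {#1, #2, #4, #5} the worst case is 5.
No size-4 selection achieves below 5.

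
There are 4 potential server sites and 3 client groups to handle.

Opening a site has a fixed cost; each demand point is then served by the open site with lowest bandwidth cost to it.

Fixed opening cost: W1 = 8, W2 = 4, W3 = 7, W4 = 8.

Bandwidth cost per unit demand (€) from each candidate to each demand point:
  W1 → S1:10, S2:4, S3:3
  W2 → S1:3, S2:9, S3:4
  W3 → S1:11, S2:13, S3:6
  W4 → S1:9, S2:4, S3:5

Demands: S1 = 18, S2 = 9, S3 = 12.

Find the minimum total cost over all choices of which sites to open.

138

Open {W1, W2}: assign each demand point to its cheapest open site.
  S1→W2 18×3=54, S2→W1 9×4=36, S3→W1 12×3=36
  bandwidth cost 126, fixed 12 → total 138.
Compare {W1, W2, W3}: bandwidth cost 126 + fixed 19 = 145.
Compare {W1, W2, W4}: bandwidth cost 126 + fixed 20 = 146.
Compare {W2, W4}: bandwidth cost 138 + fixed 12 = 150.
All other subsets cost ≥ 145. Minimum total cost: 138.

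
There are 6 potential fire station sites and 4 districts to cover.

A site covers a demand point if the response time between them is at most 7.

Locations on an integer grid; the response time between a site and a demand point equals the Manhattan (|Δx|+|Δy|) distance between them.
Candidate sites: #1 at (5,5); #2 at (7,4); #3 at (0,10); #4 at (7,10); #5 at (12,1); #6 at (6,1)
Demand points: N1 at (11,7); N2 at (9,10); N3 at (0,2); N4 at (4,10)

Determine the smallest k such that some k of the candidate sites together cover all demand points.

Coverage sets (demand points within 7 of each site):
  #1: {N4}
  #2: {N1}
  #3: {N4}
  #4: {N1, N2, N4}
  #5: {N1}
  #6: {N3}
No single site covers all 4 demand points.
But {#4, #6} covers everything, so the minimum is 2.

2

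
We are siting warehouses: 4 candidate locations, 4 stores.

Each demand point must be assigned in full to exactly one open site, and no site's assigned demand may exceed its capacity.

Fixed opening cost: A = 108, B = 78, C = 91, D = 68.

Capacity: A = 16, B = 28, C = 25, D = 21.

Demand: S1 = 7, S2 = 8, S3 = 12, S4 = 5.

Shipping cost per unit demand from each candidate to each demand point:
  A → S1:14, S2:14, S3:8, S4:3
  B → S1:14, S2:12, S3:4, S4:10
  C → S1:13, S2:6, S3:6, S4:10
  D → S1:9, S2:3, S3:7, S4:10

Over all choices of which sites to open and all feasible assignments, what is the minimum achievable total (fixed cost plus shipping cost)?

331

Open {B, D}; cheapest assignment that respects the capacities:
  B (cap 28, load 17): S3, S4 — cost 12×4 + 5×10 = 98
  D (cap 21, load 15): S1, S2 — cost 7×9 + 8×3 = 87
  Shipping 185, fixed 146 → total 331.
  Any other capacity-feasible assignment to {B, D} ships for at least 185.
Compare {C, D}: its best feasible assignment gives total 368.
Compare {A, D}: its best feasible assignment gives total 397.
Every other set of open sites that can feasibly serve all demand totals ≥ 368 even under its best assignment. Minimum: 331.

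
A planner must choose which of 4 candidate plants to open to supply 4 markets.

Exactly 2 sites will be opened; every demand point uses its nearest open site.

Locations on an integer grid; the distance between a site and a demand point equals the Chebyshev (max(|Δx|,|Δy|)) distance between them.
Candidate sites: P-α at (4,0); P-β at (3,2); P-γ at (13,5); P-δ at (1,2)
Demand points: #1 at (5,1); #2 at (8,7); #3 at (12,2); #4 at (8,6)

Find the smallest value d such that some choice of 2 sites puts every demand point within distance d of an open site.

Open {P-α, P-γ}.
  Farthest demand point is #2 at distance 5 (to P-γ); all others are ≤ 5.
With {P-β, P-γ} the worst case is 5.
With {P-γ, P-δ} the worst case is 5.
No size-2 selection achieves below 5.

5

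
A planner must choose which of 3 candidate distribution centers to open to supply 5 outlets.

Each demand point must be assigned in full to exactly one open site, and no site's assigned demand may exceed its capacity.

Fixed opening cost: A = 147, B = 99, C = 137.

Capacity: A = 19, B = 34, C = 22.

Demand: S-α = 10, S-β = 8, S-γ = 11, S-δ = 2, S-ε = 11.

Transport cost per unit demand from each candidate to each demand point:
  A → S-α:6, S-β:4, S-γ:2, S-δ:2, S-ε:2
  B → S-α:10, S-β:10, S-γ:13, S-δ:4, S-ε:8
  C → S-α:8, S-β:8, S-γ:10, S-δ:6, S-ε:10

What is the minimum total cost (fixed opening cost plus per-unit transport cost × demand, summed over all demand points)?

496

Open {A, B}; cheapest assignment that respects the capacities:
  A (cap 19, load 19): S-β, S-γ — cost 8×4 + 11×2 = 54
  B (cap 34, load 23): S-α, S-δ, S-ε — cost 10×10 + 2×4 + 11×8 = 196
  Shipping 250, fixed 246 → total 496.
  Any other capacity-feasible assignment to {A, B} ships for at least 250.
Compare {B, C}: its best feasible assignment gives total 602.
Compare {A, B, C}: its best feasible assignment gives total 613.
Every other set of open sites that can feasibly serve all demand totals ≥ 602 even under its best assignment. Minimum: 496.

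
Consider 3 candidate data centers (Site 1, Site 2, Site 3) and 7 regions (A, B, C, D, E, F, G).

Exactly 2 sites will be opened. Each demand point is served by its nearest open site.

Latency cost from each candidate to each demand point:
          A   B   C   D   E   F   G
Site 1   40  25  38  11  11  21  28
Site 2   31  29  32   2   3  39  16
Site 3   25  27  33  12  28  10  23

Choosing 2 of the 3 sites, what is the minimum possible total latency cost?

115

Open {Site 2, Site 3}.
  A→Site 3 25, B→Site 3 27, C→Site 2 32, D→Site 2 2, E→Site 2 3, F→Site 3 10, G→Site 2 16  ⇒ total 115.
Compare {Site 1, Site 2}: total 130.
Compare {Site 1, Site 3}: total 138.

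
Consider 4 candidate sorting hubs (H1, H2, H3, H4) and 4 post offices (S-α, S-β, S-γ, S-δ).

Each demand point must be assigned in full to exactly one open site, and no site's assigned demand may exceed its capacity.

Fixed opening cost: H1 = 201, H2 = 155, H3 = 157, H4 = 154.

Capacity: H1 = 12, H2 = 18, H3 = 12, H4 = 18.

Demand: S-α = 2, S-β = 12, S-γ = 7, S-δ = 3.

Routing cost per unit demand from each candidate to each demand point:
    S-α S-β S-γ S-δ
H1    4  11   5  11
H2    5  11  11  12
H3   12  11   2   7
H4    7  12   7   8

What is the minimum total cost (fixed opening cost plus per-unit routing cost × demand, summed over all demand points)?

Open {H2, H3}; cheapest assignment that respects the capacities:
  H2 (cap 18, load 14): S-α, S-β — cost 2×5 + 12×11 = 142
  H3 (cap 12, load 10): S-γ, S-δ — cost 7×2 + 3×7 = 35
  Shipping 177, fixed 312 → total 489.
  Any other capacity-feasible assignment to {H2, H3} ships for at least 177.
Compare {H3, H4}: its best feasible assignment gives total 504.
Compare {H2, H4}: its best feasible assignment gives total 524.
Every other set of open sites that can feasibly serve all demand totals ≥ 504 even under its best assignment. Minimum: 489.

489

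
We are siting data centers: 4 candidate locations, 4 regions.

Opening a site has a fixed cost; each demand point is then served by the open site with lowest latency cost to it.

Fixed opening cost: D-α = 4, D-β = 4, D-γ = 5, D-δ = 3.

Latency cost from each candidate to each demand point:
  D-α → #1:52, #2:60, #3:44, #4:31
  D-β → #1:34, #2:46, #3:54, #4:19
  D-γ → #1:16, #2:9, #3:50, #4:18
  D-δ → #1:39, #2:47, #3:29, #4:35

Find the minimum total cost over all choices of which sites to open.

Open {D-γ, D-δ}: assign each demand point to its cheapest open site.
  #1→D-γ 16, #2→D-γ 9, #3→D-δ 29, #4→D-γ 18
  latency cost 72, fixed 8 → total 80.
Compare {D-α, D-γ, D-δ}: latency cost 72 + fixed 12 = 84.
Compare {D-β, D-γ, D-δ}: latency cost 72 + fixed 12 = 84.
Compare {D-α, D-β, D-γ, D-δ}: latency cost 72 + fixed 16 = 88.
All other subsets cost ≥ 84. Minimum total cost: 80.

80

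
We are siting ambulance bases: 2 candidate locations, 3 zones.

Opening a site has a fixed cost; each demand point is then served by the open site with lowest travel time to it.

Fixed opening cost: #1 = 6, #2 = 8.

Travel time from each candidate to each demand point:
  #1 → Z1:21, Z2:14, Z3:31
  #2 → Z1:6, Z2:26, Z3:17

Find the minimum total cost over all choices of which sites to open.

51

Open {#1, #2}: assign each demand point to its cheapest open site.
  Z1→#2 6, Z2→#1 14, Z3→#2 17
  travel time 37, fixed 14 → total 51.
Compare {#2}: travel time 49 + fixed 8 = 57.
Compare {#1}: travel time 66 + fixed 6 = 72.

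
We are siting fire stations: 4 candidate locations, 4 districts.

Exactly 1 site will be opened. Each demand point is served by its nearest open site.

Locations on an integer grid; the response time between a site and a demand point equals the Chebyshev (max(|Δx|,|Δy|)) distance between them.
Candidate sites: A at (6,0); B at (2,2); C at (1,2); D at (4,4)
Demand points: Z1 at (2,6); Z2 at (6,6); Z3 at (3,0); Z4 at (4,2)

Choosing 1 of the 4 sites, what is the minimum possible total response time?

10

Open {D}.
  Z1→D 2, Z2→D 2, Z3→D 4, Z4→D 2  ⇒ total 10.
Compare {B}: total 12.
Compare {C}: total 14.
No size-1 selection does better; minimum is 10.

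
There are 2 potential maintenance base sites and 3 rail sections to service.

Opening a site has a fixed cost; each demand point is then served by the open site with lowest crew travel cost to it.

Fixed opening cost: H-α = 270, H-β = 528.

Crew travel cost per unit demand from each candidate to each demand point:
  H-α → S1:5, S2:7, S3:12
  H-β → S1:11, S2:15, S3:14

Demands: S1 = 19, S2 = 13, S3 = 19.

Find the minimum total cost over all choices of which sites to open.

684

Open {H-α}: assign each demand point to its cheapest open site.
  S1→H-α 19×5=95, S2→H-α 13×7=91, S3→H-α 19×12=228
  crew travel cost 414, fixed 270 → total 684.
Compare {H-β}: crew travel cost 670 + fixed 528 = 1198.
Compare {H-α, H-β}: crew travel cost 414 + fixed 798 = 1212.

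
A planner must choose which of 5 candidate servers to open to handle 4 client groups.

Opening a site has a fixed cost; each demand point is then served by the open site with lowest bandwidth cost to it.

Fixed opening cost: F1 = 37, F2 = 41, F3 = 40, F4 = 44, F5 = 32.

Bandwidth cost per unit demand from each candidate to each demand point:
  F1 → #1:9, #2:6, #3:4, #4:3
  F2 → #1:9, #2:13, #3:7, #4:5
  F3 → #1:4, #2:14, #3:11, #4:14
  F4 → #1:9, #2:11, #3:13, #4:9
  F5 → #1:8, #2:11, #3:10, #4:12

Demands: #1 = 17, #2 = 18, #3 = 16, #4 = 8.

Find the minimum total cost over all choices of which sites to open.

Open {F1, F3}: assign each demand point to its cheapest open site.
  #1→F3 17×4=68, #2→F1 18×6=108, #3→F1 16×4=64, #4→F1 8×3=24
  bandwidth cost 264, fixed 77 → total 341.
Compare {F1, F3, F5}: bandwidth cost 264 + fixed 109 = 373.
Compare {F1, F2, F3}: bandwidth cost 264 + fixed 118 = 382.
Compare {F1, F3, F4}: bandwidth cost 264 + fixed 121 = 385.
All other subsets cost ≥ 373. Minimum total cost: 341.

341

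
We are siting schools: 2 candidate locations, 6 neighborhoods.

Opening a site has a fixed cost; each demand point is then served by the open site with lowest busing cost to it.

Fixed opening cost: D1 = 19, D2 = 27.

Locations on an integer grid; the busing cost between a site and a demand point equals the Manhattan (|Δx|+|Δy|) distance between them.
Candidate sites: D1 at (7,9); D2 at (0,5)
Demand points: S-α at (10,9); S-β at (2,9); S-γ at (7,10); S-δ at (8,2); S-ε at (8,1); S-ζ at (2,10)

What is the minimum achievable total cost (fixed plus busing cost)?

Open {D1}: assign each demand point to its cheapest open site.
  S-α→D1 3, S-β→D1 5, S-γ→D1 1, S-δ→D1 8, S-ε→D1 9, S-ζ→D1 6
  busing cost 32, fixed 19 → total 51.
Compare {D1, D2}: busing cost 32 + fixed 46 = 78.
Compare {D2}: busing cost 62 + fixed 27 = 89.

51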